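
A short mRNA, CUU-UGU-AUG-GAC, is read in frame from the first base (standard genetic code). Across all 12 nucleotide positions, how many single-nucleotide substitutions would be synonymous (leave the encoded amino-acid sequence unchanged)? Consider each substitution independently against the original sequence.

5

Codon 1 (CUU, Leu): 3 synonymous substitutions.
Codon 2 (UGU, Cys): 1 synonymous substitution.
Codon 3 (AUG, Met): 0 synonymous substitutions.
Codon 4 (GAC, Asp): 1 synonymous substitution.
Total: 3 + 1 + 0 + 1 = 5.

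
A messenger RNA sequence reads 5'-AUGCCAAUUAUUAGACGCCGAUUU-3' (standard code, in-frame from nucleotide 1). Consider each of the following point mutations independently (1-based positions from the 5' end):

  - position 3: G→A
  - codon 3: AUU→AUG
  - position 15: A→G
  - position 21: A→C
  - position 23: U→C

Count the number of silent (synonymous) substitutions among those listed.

2

Codon 1: AUG (Met) → AUA (Ile) — missense.
Codon 3: AUU (Ile) → AUG (Met) — missense.
Codon 5: AGA (Arg) → AGG (Arg) — synonymous.
Codon 7: CGA (Arg) → CGC (Arg) — synonymous.
Codon 8: UUU (Phe) → UCU (Ser) — missense.
Synonymous: 2 of 5.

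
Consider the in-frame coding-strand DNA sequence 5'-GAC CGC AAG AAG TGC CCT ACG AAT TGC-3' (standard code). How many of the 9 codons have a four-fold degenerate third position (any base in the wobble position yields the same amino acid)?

Codon 1 GAC (Asp): third position 2-fold.
Codon 2 CGC (Arg): third position 4-fold.
Codon 3 AAG (Lys): third position 2-fold.
Codon 4 AAG (Lys): third position 2-fold.
Codon 5 TGC (Cys): third position 2-fold.
Codon 6 CCT (Pro): third position 4-fold.
Codon 7 ACG (Thr): third position 4-fold.
Codon 8 AAT (Asn): third position 2-fold.
Codon 9 TGC (Cys): third position 2-fold.
Four-fold degenerate third positions: 3.

3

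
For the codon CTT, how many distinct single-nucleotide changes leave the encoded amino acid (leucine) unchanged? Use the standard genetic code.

3

Position 1: none → 0 synonymous.
Position 2: none → 0 synonymous.
Position 3: CTC, CTA, CTG → 3 synonymous.
Total: 0 + 0 + 3 = 3.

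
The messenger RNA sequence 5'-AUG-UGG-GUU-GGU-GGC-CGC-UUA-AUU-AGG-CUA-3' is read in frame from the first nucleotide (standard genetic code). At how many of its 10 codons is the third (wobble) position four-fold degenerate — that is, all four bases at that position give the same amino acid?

Codon 1 AUG (Met): third position 1-fold.
Codon 2 UGG (Trp): third position 1-fold.
Codon 3 GUU (Val): third position 4-fold.
Codon 4 GGU (Gly): third position 4-fold.
Codon 5 GGC (Gly): third position 4-fold.
Codon 6 CGC (Arg): third position 4-fold.
Codon 7 UUA (Leu): third position 2-fold.
Codon 8 AUU (Ile): third position 3-fold.
Codon 9 AGG (Arg): third position 2-fold.
Codon 10 CUA (Leu): third position 4-fold.
Four-fold degenerate third positions: 5.

5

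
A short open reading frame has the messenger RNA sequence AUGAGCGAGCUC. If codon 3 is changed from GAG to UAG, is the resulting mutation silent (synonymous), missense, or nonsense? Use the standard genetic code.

Position 7 falls in codon 3: GAG → Glu.
After the substitution the codon is UAG → Stop.
The new codon is a stop codon, so this is a nonsense mutation.

nonsense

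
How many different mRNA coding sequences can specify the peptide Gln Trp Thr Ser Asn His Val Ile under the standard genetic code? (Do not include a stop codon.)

Gln: 2 codons.
Trp: 1 codon.
Thr: 4 codons.
Ser: 6 codons.
Asn: 2 codons.
His: 2 codons.
Val: 4 codons.
Ile: 3 codons.
2 × 1 × 4 × 6 × 2 × 2 × 4 × 3 = 2304.

2304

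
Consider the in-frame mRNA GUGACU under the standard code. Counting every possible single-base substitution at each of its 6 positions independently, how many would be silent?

6

Codon 1 (GUG, Val): 3 synonymous substitutions.
Codon 2 (ACU, Thr): 3 synonymous substitutions.
Total: 3 + 3 = 6.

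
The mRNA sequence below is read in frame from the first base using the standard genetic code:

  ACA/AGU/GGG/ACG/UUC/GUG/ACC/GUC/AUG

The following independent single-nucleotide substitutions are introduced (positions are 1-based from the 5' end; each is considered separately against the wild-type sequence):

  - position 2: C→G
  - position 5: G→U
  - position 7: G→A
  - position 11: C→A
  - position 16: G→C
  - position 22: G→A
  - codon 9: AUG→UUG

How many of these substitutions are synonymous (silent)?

0

Codon 1: ACA (Thr) → AGA (Arg) — missense.
Codon 2: AGU (Ser) → AUU (Ile) — missense.
Codon 3: GGG (Gly) → AGG (Arg) — missense.
Codon 4: ACG (Thr) → AAG (Lys) — missense.
Codon 6: GUG (Val) → CUG (Leu) — missense.
Codon 8: GUC (Val) → AUC (Ile) — missense.
Codon 9: AUG (Met) → UUG (Leu) — missense.
Synonymous: 0 of 7.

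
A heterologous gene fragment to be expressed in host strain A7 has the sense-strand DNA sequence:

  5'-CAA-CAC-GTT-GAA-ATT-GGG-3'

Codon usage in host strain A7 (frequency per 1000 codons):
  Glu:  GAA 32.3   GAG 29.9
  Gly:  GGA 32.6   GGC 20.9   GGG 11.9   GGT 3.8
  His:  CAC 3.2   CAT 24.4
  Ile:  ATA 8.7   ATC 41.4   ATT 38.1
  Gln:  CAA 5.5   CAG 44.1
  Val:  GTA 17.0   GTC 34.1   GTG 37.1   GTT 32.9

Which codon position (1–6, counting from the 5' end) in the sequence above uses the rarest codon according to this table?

2

Codon 1 CAA (Gln): 5.5 per 1000.
Codon 2 CAC (His): 3.2 per 1000.
Codon 3 GTT (Val): 32.9 per 1000.
Codon 4 GAA (Glu): 32.3 per 1000.
Codon 5 ATT (Ile): 38.1 per 1000.
Codon 6 GGG (Gly): 11.9 per 1000.
Lowest frequency is 3.2 at codon 2.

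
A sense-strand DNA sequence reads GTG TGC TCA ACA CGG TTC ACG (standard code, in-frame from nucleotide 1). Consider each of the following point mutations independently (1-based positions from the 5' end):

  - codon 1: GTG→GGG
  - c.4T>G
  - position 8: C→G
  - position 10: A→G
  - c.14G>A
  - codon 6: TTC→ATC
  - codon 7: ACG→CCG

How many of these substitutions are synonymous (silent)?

Codon 1: GTG (Val) → GGG (Gly) — missense.
Codon 2: TGC (Cys) → GGC (Gly) — missense.
Codon 3: TCA (Ser) → TGA (Stop) — nonsense.
Codon 4: ACA (Thr) → GCA (Ala) — missense.
Codon 5: CGG (Arg) → CAG (Gln) — missense.
Codon 6: TTC (Phe) → ATC (Ile) — missense.
Codon 7: ACG (Thr) → CCG (Pro) — missense.
Synonymous: 0 of 7.

0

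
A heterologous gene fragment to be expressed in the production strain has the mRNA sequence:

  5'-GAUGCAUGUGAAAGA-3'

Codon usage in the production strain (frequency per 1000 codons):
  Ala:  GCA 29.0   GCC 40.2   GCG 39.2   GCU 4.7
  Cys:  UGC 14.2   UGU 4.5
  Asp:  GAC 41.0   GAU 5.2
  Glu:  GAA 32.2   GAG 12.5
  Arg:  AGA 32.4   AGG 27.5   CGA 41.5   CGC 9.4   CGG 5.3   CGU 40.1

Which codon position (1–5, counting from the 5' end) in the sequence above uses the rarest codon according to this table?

3

Codon 1 GAU (Asp): 5.2 per 1000.
Codon 2 GCA (Ala): 29.0 per 1000.
Codon 3 UGU (Cys): 4.5 per 1000.
Codon 4 GAA (Glu): 32.2 per 1000.
Codon 5 AGA (Arg): 32.4 per 1000.
Lowest frequency is 4.5 at codon 3.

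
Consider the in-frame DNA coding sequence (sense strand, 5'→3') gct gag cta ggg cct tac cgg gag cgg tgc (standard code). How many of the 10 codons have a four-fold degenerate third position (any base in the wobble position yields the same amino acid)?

Codon 1 GCT (Ala): third position 4-fold.
Codon 2 GAG (Glu): third position 2-fold.
Codon 3 CTA (Leu): third position 4-fold.
Codon 4 GGG (Gly): third position 4-fold.
Codon 5 CCT (Pro): third position 4-fold.
Codon 6 TAC (Tyr): third position 2-fold.
Codon 7 CGG (Arg): third position 4-fold.
Codon 8 GAG (Glu): third position 2-fold.
Codon 9 CGG (Arg): third position 4-fold.
Codon 10 TGC (Cys): third position 2-fold.
Four-fold degenerate third positions: 6.

6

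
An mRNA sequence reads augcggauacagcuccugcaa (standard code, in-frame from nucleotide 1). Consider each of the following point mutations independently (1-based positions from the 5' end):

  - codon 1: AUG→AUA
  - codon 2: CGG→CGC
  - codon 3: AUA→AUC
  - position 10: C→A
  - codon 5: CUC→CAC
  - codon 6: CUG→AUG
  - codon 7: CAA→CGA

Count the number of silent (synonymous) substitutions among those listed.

2

Codon 1: AUG (Met) → AUA (Ile) — missense.
Codon 2: CGG (Arg) → CGC (Arg) — synonymous.
Codon 3: AUA (Ile) → AUC (Ile) — synonymous.
Codon 4: CAG (Gln) → AAG (Lys) — missense.
Codon 5: CUC (Leu) → CAC (His) — missense.
Codon 6: CUG (Leu) → AUG (Met) — missense.
Codon 7: CAA (Gln) → CGA (Arg) — missense.
Synonymous: 2 of 7.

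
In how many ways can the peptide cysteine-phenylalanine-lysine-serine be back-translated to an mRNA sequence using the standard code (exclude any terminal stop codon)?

48

Cys: 2 codons.
Phe: 2 codons.
Lys: 2 codons.
Ser: 6 codons.
2 × 2 × 2 × 6 = 48.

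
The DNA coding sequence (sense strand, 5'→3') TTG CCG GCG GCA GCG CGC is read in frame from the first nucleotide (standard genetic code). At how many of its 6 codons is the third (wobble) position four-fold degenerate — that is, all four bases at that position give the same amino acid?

Codon 1 TTG (Leu): third position 2-fold.
Codon 2 CCG (Pro): third position 4-fold.
Codon 3 GCG (Ala): third position 4-fold.
Codon 4 GCA (Ala): third position 4-fold.
Codon 5 GCG (Ala): third position 4-fold.
Codon 6 CGC (Arg): third position 4-fold.
Four-fold degenerate third positions: 5.

5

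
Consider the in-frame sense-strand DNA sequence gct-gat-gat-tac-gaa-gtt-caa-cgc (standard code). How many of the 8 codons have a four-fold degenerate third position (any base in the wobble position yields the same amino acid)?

Codon 1 GCT (Ala): third position 4-fold.
Codon 2 GAT (Asp): third position 2-fold.
Codon 3 GAT (Asp): third position 2-fold.
Codon 4 TAC (Tyr): third position 2-fold.
Codon 5 GAA (Glu): third position 2-fold.
Codon 6 GTT (Val): third position 4-fold.
Codon 7 CAA (Gln): third position 2-fold.
Codon 8 CGC (Arg): third position 4-fold.
Four-fold degenerate third positions: 3.

3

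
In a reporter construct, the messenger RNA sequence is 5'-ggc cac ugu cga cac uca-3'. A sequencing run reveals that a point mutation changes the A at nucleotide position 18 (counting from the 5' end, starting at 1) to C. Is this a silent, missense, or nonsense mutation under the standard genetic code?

Position 18 falls in codon 6: UCA → Ser.
After the substitution the codon is UCC → Ser.
Both encode Ser, so the change is synonymous.

silent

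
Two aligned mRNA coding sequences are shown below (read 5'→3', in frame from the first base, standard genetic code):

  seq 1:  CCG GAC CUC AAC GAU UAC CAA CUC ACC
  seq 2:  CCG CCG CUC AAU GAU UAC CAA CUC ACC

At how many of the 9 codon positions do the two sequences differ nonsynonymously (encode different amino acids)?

Codon 1: CCG Pro / CCG Pro — identical.
Codon 2: GAC Asp / CCG Pro — nonsynonymous.
Codon 3: CUC Leu / CUC Leu — identical.
Codon 4: AAC Asn / AAU Asn — synonymous.
Codon 5: GAU Asp / GAU Asp — identical.
Codon 6: UAC Tyr / UAC Tyr — identical.
Codon 7: CAA Gln / CAA Gln — identical.
Codon 8: CUC Leu / CUC Leu — identical.
Codon 9: ACC Thr / ACC Thr — identical.
Nonsynonymous differences: 1.

1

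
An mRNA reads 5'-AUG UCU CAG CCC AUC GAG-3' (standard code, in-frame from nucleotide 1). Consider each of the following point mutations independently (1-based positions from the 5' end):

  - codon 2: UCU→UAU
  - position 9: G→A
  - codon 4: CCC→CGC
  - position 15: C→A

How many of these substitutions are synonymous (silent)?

2

Codon 2: UCU (Ser) → UAU (Tyr) — missense.
Codon 3: CAG (Gln) → CAA (Gln) — synonymous.
Codon 4: CCC (Pro) → CGC (Arg) — missense.
Codon 5: AUC (Ile) → AUA (Ile) — synonymous.
Synonymous: 2 of 4.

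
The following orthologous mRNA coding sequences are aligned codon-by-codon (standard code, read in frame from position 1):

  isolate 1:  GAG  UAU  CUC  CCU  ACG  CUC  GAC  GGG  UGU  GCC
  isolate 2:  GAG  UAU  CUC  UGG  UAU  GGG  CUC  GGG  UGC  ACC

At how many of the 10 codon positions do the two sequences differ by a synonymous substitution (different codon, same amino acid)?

1

Codon 1: GAG Glu / GAG Glu — identical.
Codon 2: UAU Tyr / UAU Tyr — identical.
Codon 3: CUC Leu / CUC Leu — identical.
Codon 4: CCU Pro / UGG Trp — nonsynonymous.
Codon 5: ACG Thr / UAU Tyr — nonsynonymous.
Codon 6: CUC Leu / GGG Gly — nonsynonymous.
Codon 7: GAC Asp / CUC Leu — nonsynonymous.
Codon 8: GGG Gly / GGG Gly — identical.
Codon 9: UGU Cys / UGC Cys — synonymous.
Codon 10: GCC Ala / ACC Thr — nonsynonymous.
Synonymous differences: 1.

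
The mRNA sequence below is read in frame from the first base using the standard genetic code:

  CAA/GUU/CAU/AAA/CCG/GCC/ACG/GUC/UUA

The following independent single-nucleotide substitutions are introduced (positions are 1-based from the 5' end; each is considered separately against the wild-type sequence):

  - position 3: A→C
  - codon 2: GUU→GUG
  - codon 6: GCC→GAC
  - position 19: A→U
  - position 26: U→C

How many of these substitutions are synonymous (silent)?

1

Codon 1: CAA (Gln) → CAC (His) — missense.
Codon 2: GUU (Val) → GUG (Val) — synonymous.
Codon 6: GCC (Ala) → GAC (Asp) — missense.
Codon 7: ACG (Thr) → UCG (Ser) — missense.
Codon 9: UUA (Leu) → UCA (Ser) — missense.
Synonymous: 1 of 5.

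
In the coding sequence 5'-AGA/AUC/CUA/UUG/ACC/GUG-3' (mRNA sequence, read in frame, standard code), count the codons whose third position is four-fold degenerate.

Codon 1 AGA (Arg): third position 2-fold.
Codon 2 AUC (Ile): third position 3-fold.
Codon 3 CUA (Leu): third position 4-fold.
Codon 4 UUG (Leu): third position 2-fold.
Codon 5 ACC (Thr): third position 4-fold.
Codon 6 GUG (Val): third position 4-fold.
Four-fold degenerate third positions: 3.

3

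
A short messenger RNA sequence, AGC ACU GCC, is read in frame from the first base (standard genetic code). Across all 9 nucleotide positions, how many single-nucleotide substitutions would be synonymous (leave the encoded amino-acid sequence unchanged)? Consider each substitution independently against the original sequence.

Codon 1 (AGC, Ser): 1 synonymous substitution.
Codon 2 (ACU, Thr): 3 synonymous substitutions.
Codon 3 (GCC, Ala): 3 synonymous substitutions.
Total: 1 + 3 + 3 = 7.

7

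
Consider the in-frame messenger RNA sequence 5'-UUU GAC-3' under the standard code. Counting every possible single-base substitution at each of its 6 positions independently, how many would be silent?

Codon 1 (UUU, Phe): 1 synonymous substitution.
Codon 2 (GAC, Asp): 1 synonymous substitution.
Total: 1 + 1 = 2.

2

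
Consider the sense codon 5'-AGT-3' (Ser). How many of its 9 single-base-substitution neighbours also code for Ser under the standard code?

1

Position 1: none → 0 synonymous.
Position 2: none → 0 synonymous.
Position 3: AGC → 1 synonymous.
Total: 0 + 0 + 1 = 1.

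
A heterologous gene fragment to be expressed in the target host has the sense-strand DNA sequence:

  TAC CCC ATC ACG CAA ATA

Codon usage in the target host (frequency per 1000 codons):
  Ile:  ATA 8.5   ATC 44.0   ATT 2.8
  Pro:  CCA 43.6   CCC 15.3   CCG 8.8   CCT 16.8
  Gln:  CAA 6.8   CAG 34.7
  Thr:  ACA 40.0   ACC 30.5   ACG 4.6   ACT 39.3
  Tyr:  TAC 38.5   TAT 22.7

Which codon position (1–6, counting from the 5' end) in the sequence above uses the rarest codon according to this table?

4

Codon 1 TAC (Tyr): 38.5 per 1000.
Codon 2 CCC (Pro): 15.3 per 1000.
Codon 3 ATC (Ile): 44.0 per 1000.
Codon 4 ACG (Thr): 4.6 per 1000.
Codon 5 CAA (Gln): 6.8 per 1000.
Codon 6 ATA (Ile): 8.5 per 1000.
Lowest frequency is 4.6 at codon 4.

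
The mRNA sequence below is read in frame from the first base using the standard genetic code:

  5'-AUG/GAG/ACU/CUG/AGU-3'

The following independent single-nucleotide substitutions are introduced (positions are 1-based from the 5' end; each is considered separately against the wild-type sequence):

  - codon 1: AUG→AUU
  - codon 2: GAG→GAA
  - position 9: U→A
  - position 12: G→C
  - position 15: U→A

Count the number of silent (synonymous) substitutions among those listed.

3

Codon 1: AUG (Met) → AUU (Ile) — missense.
Codon 2: GAG (Glu) → GAA (Glu) — synonymous.
Codon 3: ACU (Thr) → ACA (Thr) — synonymous.
Codon 4: CUG (Leu) → CUC (Leu) — synonymous.
Codon 5: AGU (Ser) → AGA (Arg) — missense.
Synonymous: 3 of 5.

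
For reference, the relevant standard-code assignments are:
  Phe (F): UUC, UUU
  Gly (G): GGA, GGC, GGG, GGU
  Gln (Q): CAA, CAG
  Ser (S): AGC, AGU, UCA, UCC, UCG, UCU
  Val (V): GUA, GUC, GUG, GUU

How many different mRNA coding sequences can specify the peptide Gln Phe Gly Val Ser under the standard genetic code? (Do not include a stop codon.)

384

Gln: 2 codons.
Phe: 2 codons.
Gly: 4 codons.
Val: 4 codons.
Ser: 6 codons.
2 × 2 × 4 × 4 × 6 = 384.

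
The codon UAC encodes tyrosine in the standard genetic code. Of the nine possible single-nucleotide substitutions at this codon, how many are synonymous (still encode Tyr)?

Position 1: none → 0 synonymous.
Position 2: none → 0 synonymous.
Position 3: UAU → 1 synonymous.
Total: 0 + 0 + 1 = 1.

1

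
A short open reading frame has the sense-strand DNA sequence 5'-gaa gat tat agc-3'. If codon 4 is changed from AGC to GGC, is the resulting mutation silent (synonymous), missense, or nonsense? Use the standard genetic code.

missense

Position 10 falls in codon 4: AGC → Ser.
After the substitution the codon is GGC → Gly.
Ser ≠ Gly, so this is a missense mutation.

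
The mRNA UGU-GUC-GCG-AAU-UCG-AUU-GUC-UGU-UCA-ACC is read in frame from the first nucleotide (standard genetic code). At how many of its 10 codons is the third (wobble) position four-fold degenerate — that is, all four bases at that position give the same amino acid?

6

Codon 1 UGU (Cys): third position 2-fold.
Codon 2 GUC (Val): third position 4-fold.
Codon 3 GCG (Ala): third position 4-fold.
Codon 4 AAU (Asn): third position 2-fold.
Codon 5 UCG (Ser): third position 4-fold.
Codon 6 AUU (Ile): third position 3-fold.
Codon 7 GUC (Val): third position 4-fold.
Codon 8 UGU (Cys): third position 2-fold.
Codon 9 UCA (Ser): third position 4-fold.
Codon 10 ACC (Thr): third position 4-fold.
Four-fold degenerate third positions: 6.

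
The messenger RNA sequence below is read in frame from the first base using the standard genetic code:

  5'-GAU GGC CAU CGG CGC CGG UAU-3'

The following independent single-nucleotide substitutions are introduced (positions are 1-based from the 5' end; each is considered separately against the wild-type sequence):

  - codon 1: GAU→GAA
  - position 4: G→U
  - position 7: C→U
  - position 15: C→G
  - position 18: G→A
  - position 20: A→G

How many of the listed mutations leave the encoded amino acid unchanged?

Codon 1: GAU (Asp) → GAA (Glu) — missense.
Codon 2: GGC (Gly) → UGC (Cys) — missense.
Codon 3: CAU (His) → UAU (Tyr) — missense.
Codon 5: CGC (Arg) → CGG (Arg) — synonymous.
Codon 6: CGG (Arg) → CGA (Arg) — synonymous.
Codon 7: UAU (Tyr) → UGU (Cys) — missense.
Synonymous: 2 of 6.

2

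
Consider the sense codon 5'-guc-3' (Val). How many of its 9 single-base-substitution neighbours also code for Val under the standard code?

3

Position 1: none → 0 synonymous.
Position 2: none → 0 synonymous.
Position 3: GUU, GUA, GUG → 3 synonymous.
Total: 0 + 0 + 3 = 3.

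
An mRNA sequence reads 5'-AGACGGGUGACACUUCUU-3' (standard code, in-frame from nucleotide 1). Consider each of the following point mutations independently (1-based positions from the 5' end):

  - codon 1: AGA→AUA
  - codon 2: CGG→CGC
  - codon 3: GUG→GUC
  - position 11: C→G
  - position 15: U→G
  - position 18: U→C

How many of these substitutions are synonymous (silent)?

Codon 1: AGA (Arg) → AUA (Ile) — missense.
Codon 2: CGG (Arg) → CGC (Arg) — synonymous.
Codon 3: GUG (Val) → GUC (Val) — synonymous.
Codon 4: ACA (Thr) → AGA (Arg) — missense.
Codon 5: CUU (Leu) → CUG (Leu) — synonymous.
Codon 6: CUU (Leu) → CUC (Leu) — synonymous.
Synonymous: 4 of 6.

4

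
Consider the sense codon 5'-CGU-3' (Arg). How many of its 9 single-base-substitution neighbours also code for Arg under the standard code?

Position 1: none → 0 synonymous.
Position 2: none → 0 synonymous.
Position 3: CGC, CGA, CGG → 3 synonymous.
Total: 0 + 0 + 3 = 3.

3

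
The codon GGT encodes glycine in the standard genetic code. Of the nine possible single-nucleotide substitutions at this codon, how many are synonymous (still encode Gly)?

Position 1: none → 0 synonymous.
Position 2: none → 0 synonymous.
Position 3: GGC, GGA, GGG → 3 synonymous.
Total: 0 + 0 + 3 = 3.

3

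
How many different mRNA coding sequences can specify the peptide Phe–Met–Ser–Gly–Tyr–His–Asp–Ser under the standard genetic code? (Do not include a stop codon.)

Phe: 2 codons.
Met: 1 codon.
Ser: 6 codons.
Gly: 4 codons.
Tyr: 2 codons.
His: 2 codons.
Asp: 2 codons.
Ser: 6 codons.
2 × 1 × 6 × 4 × 2 × 2 × 2 × 6 = 2304.

2304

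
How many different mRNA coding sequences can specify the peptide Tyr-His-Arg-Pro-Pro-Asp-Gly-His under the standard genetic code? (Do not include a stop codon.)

6144

Tyr: 2 codons.
His: 2 codons.
Arg: 6 codons.
Pro: 4 codons.
Pro: 4 codons.
Asp: 2 codons.
Gly: 4 codons.
His: 2 codons.
2 × 2 × 6 × 4 × 4 × 2 × 4 × 2 = 6144.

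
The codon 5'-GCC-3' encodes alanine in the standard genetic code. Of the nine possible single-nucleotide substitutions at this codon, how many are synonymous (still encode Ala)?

Position 1: none → 0 synonymous.
Position 2: none → 0 synonymous.
Position 3: GCT, GCA, GCG → 3 synonymous.
Total: 0 + 0 + 3 = 3.

3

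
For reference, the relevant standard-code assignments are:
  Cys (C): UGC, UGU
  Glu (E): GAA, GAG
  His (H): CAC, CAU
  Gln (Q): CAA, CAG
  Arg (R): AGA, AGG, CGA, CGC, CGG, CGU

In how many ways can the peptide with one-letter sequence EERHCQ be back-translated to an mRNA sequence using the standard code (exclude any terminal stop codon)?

Glu: 2 codons.
Glu: 2 codons.
Arg: 6 codons.
His: 2 codons.
Cys: 2 codons.
Gln: 2 codons.
2 × 2 × 6 × 2 × 2 × 2 = 192.

192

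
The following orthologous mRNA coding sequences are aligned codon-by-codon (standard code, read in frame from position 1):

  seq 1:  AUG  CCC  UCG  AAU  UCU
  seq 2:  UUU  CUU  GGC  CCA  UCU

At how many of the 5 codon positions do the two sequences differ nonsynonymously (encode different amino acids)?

Codon 1: AUG Met / UUU Phe — nonsynonymous.
Codon 2: CCC Pro / CUU Leu — nonsynonymous.
Codon 3: UCG Ser / GGC Gly — nonsynonymous.
Codon 4: AAU Asn / CCA Pro — nonsynonymous.
Codon 5: UCU Ser / UCU Ser — identical.
Nonsynonymous differences: 4.

4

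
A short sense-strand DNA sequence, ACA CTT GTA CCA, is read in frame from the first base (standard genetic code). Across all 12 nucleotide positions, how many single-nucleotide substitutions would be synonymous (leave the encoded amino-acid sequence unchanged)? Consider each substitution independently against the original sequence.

Codon 1 (ACA, Thr): 3 synonymous substitutions.
Codon 2 (CTT, Leu): 3 synonymous substitutions.
Codon 3 (GTA, Val): 3 synonymous substitutions.
Codon 4 (CCA, Pro): 3 synonymous substitutions.
Total: 3 + 3 + 3 + 3 = 12.

12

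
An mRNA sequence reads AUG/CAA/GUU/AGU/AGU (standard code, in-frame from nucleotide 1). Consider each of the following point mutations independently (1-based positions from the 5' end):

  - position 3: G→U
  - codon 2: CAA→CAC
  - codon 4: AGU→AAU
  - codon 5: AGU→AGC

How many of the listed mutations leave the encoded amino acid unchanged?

Codon 1: AUG (Met) → AUU (Ile) — missense.
Codon 2: CAA (Gln) → CAC (His) — missense.
Codon 4: AGU (Ser) → AAU (Asn) — missense.
Codon 5: AGU (Ser) → AGC (Ser) — synonymous.
Synonymous: 1 of 4.

1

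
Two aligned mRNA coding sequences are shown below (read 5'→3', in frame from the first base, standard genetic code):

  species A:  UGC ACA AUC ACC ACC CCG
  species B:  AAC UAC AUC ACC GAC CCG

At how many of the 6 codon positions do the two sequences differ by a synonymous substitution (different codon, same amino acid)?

0

Codon 1: UGC Cys / AAC Asn — nonsynonymous.
Codon 2: ACA Thr / UAC Tyr — nonsynonymous.
Codon 3: AUC Ile / AUC Ile — identical.
Codon 4: ACC Thr / ACC Thr — identical.
Codon 5: ACC Thr / GAC Asp — nonsynonymous.
Codon 6: CCG Pro / CCG Pro — identical.
Synonymous differences: 0.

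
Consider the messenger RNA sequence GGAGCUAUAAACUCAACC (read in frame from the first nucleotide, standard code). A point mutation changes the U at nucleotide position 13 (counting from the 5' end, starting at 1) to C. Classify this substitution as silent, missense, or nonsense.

missense

Position 13 falls in codon 5: UCA → Ser.
After the substitution the codon is CCA → Pro.
Ser ≠ Pro, so this is a missense mutation.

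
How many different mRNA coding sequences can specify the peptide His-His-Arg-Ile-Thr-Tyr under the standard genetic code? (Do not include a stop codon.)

576

His: 2 codons.
His: 2 codons.
Arg: 6 codons.
Ile: 3 codons.
Thr: 4 codons.
Tyr: 2 codons.
2 × 2 × 6 × 3 × 4 × 2 = 576.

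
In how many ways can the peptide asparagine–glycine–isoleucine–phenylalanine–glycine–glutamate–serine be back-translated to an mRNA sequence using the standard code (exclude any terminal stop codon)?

Asn: 2 codons.
Gly: 4 codons.
Ile: 3 codons.
Phe: 2 codons.
Gly: 4 codons.
Glu: 2 codons.
Ser: 6 codons.
2 × 4 × 3 × 2 × 4 × 2 × 6 = 2304.

2304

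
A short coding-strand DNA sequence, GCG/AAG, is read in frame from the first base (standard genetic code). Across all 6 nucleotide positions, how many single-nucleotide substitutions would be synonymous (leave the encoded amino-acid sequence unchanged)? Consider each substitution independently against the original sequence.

Codon 1 (GCG, Ala): 3 synonymous substitutions.
Codon 2 (AAG, Lys): 1 synonymous substitution.
Total: 3 + 1 = 4.

4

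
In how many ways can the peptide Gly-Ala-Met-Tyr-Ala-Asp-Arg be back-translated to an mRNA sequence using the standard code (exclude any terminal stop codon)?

Gly: 4 codons.
Ala: 4 codons.
Met: 1 codon.
Tyr: 2 codons.
Ala: 4 codons.
Asp: 2 codons.
Arg: 6 codons.
4 × 4 × 1 × 2 × 4 × 2 × 6 = 1536.

1536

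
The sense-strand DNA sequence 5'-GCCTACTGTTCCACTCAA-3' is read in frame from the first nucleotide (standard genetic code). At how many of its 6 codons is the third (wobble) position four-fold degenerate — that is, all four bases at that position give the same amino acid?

3

Codon 1 GCC (Ala): third position 4-fold.
Codon 2 TAC (Tyr): third position 2-fold.
Codon 3 TGT (Cys): third position 2-fold.
Codon 4 TCC (Ser): third position 4-fold.
Codon 5 ACT (Thr): third position 4-fold.
Codon 6 CAA (Gln): third position 2-fold.
Four-fold degenerate third positions: 3.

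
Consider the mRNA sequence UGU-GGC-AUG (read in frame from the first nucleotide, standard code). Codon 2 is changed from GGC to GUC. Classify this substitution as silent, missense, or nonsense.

Position 5 falls in codon 2: GGC → Gly.
After the substitution the codon is GUC → Val.
Gly ≠ Val, so this is a missense mutation.

missense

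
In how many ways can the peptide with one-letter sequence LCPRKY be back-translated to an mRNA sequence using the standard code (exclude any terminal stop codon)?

1152

Leu: 6 codons.
Cys: 2 codons.
Pro: 4 codons.
Arg: 6 codons.
Lys: 2 codons.
Tyr: 2 codons.
6 × 2 × 4 × 6 × 2 × 2 = 1152.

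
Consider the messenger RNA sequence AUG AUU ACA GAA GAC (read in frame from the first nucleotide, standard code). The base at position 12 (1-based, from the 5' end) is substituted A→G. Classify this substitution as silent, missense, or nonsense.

silent

Position 12 falls in codon 4: GAA → Glu.
After the substitution the codon is GAG → Glu.
Both encode Glu, so the change is synonymous.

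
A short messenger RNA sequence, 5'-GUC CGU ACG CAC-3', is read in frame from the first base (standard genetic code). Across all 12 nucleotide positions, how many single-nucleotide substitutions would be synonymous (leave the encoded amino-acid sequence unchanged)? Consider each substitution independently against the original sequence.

Codon 1 (GUC, Val): 3 synonymous substitutions.
Codon 2 (CGU, Arg): 3 synonymous substitutions.
Codon 3 (ACG, Thr): 3 synonymous substitutions.
Codon 4 (CAC, His): 1 synonymous substitution.
Total: 3 + 3 + 3 + 1 = 10.

10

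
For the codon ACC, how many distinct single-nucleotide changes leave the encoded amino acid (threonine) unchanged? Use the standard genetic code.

Position 1: none → 0 synonymous.
Position 2: none → 0 synonymous.
Position 3: ACU, ACA, ACG → 3 synonymous.
Total: 0 + 0 + 3 = 3.

3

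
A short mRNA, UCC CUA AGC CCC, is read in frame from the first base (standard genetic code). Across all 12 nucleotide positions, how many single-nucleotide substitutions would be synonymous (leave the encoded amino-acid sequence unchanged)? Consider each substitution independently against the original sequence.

11

Codon 1 (UCC, Ser): 3 synonymous substitutions.
Codon 2 (CUA, Leu): 4 synonymous substitutions.
Codon 3 (AGC, Ser): 1 synonymous substitution.
Codon 4 (CCC, Pro): 3 synonymous substitutions.
Total: 3 + 4 + 1 + 3 = 11.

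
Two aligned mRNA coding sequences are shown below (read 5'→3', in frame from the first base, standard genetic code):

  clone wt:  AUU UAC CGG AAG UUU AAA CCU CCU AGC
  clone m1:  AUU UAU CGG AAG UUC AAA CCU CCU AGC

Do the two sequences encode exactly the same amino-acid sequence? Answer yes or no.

Codon 1: AUU Ile / AUU Ile — identical.
Codon 2: UAC Tyr / UAU Tyr — synonymous.
Codon 3: CGG Arg / CGG Arg — identical.
Codon 4: AAG Lys / AAG Lys — identical.
Codon 5: UUU Phe / UUC Phe — synonymous.
Codon 6: AAA Lys / AAA Lys — identical.
Codon 7: CCU Pro / CCU Pro — identical.
Codon 8: CCU Pro / CCU Pro — identical.
Codon 9: AGC Ser / AGC Ser — identical.
Nonsynonymous differences: 0 → same protein.

yes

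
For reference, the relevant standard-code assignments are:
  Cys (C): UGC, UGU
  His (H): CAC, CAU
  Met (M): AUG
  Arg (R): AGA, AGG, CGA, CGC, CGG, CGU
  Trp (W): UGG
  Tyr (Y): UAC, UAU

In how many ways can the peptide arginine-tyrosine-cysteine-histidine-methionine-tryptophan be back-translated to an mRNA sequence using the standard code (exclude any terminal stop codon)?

Arg: 6 codons.
Tyr: 2 codons.
Cys: 2 codons.
His: 2 codons.
Met: 1 codon.
Trp: 1 codon.
6 × 2 × 2 × 2 × 1 × 1 = 48.

48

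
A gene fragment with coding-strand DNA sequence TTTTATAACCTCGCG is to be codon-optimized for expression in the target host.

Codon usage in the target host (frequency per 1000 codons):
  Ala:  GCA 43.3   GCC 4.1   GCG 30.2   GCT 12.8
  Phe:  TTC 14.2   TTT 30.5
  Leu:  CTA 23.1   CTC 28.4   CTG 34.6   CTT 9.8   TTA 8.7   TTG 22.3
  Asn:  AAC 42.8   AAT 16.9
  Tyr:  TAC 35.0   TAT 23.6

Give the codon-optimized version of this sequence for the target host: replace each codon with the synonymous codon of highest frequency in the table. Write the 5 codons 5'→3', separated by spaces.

Codon 1 (Phe): best is TTT at 30.5.
Codon 2 (Tyr): best is TAC at 35.0.
Codon 3 (Asn): best is AAC at 42.8.
Codon 4 (Leu): best is CTG at 34.6.
Codon 5 (Ala): best is GCA at 43.3.

TTT TAC AAC CTG GCA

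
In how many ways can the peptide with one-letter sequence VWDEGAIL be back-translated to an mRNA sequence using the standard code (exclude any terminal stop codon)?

4608

Val: 4 codons.
Trp: 1 codon.
Asp: 2 codons.
Glu: 2 codons.
Gly: 4 codons.
Ala: 4 codons.
Ile: 3 codons.
Leu: 6 codons.
4 × 1 × 2 × 2 × 4 × 4 × 3 × 6 = 4608.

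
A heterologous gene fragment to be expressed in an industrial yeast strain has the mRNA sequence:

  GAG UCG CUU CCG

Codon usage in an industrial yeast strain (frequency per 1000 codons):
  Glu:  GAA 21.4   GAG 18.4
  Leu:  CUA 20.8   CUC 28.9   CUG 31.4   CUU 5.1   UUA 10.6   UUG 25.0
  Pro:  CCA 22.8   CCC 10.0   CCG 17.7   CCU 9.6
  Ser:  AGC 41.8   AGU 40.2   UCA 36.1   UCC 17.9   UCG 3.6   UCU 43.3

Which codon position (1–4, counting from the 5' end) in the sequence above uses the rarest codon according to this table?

2

Codon 1 GAG (Glu): 18.4 per 1000.
Codon 2 UCG (Ser): 3.6 per 1000.
Codon 3 CUU (Leu): 5.1 per 1000.
Codon 4 CCG (Pro): 17.7 per 1000.
Lowest frequency is 3.6 at codon 2.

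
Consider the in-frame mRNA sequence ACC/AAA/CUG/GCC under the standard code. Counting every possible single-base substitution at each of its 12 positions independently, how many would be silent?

Codon 1 (ACC, Thr): 3 synonymous substitutions.
Codon 2 (AAA, Lys): 1 synonymous substitution.
Codon 3 (CUG, Leu): 4 synonymous substitutions.
Codon 4 (GCC, Ala): 3 synonymous substitutions.
Total: 3 + 1 + 4 + 3 = 11.

11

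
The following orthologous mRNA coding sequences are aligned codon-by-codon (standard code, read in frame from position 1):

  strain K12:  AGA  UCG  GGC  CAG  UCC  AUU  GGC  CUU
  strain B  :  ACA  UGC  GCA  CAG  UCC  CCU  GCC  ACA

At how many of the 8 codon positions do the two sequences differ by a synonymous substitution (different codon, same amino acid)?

0

Codon 1: AGA Arg / ACA Thr — nonsynonymous.
Codon 2: UCG Ser / UGC Cys — nonsynonymous.
Codon 3: GGC Gly / GCA Ala — nonsynonymous.
Codon 4: CAG Gln / CAG Gln — identical.
Codon 5: UCC Ser / UCC Ser — identical.
Codon 6: AUU Ile / CCU Pro — nonsynonymous.
Codon 7: GGC Gly / GCC Ala — nonsynonymous.
Codon 8: CUU Leu / ACA Thr — nonsynonymous.
Synonymous differences: 0.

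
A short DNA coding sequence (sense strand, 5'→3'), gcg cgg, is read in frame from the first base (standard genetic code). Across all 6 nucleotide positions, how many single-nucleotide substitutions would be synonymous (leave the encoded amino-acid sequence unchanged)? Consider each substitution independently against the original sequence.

7

Codon 1 (GCG, Ala): 3 synonymous substitutions.
Codon 2 (CGG, Arg): 4 synonymous substitutions.
Total: 3 + 4 = 7.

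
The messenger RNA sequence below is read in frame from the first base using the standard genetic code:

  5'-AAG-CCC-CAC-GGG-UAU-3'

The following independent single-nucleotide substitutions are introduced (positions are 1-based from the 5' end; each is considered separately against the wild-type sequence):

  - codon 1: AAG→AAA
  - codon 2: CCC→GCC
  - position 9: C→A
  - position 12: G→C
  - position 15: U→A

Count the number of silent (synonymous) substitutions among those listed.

Codon 1: AAG (Lys) → AAA (Lys) — synonymous.
Codon 2: CCC (Pro) → GCC (Ala) — missense.
Codon 3: CAC (His) → CAA (Gln) — missense.
Codon 4: GGG (Gly) → GGC (Gly) — synonymous.
Codon 5: UAU (Tyr) → UAA (Stop) — nonsense.
Synonymous: 2 of 5.

2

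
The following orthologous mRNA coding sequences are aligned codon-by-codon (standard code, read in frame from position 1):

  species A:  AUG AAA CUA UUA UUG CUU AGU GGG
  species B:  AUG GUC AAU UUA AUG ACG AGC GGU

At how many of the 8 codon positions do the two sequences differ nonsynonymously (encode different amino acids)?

4

Codon 1: AUG Met / AUG Met — identical.
Codon 2: AAA Lys / GUC Val — nonsynonymous.
Codon 3: CUA Leu / AAU Asn — nonsynonymous.
Codon 4: UUA Leu / UUA Leu — identical.
Codon 5: UUG Leu / AUG Met — nonsynonymous.
Codon 6: CUU Leu / ACG Thr — nonsynonymous.
Codon 7: AGU Ser / AGC Ser — synonymous.
Codon 8: GGG Gly / GGU Gly — synonymous.
Nonsynonymous differences: 4.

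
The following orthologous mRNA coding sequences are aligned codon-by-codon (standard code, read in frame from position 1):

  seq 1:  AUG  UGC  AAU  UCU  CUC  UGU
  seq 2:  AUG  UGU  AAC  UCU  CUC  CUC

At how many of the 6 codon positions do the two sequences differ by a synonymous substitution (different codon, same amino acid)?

2

Codon 1: AUG Met / AUG Met — identical.
Codon 2: UGC Cys / UGU Cys — synonymous.
Codon 3: AAU Asn / AAC Asn — synonymous.
Codon 4: UCU Ser / UCU Ser — identical.
Codon 5: CUC Leu / CUC Leu — identical.
Codon 6: UGU Cys / CUC Leu — nonsynonymous.
Synonymous differences: 2.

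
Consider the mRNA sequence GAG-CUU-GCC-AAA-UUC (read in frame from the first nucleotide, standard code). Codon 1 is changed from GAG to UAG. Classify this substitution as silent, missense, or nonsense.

Position 1 falls in codon 1: GAG → Glu.
After the substitution the codon is UAG → Stop.
The new codon is a stop codon, so this is a nonsense mutation.

nonsense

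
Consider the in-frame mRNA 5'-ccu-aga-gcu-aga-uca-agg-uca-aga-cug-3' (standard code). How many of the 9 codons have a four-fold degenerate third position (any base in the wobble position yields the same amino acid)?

5

Codon 1 CCU (Pro): third position 4-fold.
Codon 2 AGA (Arg): third position 2-fold.
Codon 3 GCU (Ala): third position 4-fold.
Codon 4 AGA (Arg): third position 2-fold.
Codon 5 UCA (Ser): third position 4-fold.
Codon 6 AGG (Arg): third position 2-fold.
Codon 7 UCA (Ser): third position 4-fold.
Codon 8 AGA (Arg): third position 2-fold.
Codon 9 CUG (Leu): third position 4-fold.
Four-fold degenerate third positions: 5.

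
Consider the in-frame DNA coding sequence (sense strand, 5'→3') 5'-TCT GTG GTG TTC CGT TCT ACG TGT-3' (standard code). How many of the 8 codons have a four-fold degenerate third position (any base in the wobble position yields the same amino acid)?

6

Codon 1 TCT (Ser): third position 4-fold.
Codon 2 GTG (Val): third position 4-fold.
Codon 3 GTG (Val): third position 4-fold.
Codon 4 TTC (Phe): third position 2-fold.
Codon 5 CGT (Arg): third position 4-fold.
Codon 6 TCT (Ser): third position 4-fold.
Codon 7 ACG (Thr): third position 4-fold.
Codon 8 TGT (Cys): third position 2-fold.
Four-fold degenerate third positions: 6.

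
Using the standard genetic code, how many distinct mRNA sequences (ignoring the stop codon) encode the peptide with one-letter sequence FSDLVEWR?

Phe: 2 codons.
Ser: 6 codons.
Asp: 2 codons.
Leu: 6 codons.
Val: 4 codons.
Glu: 2 codons.
Trp: 1 codon.
Arg: 6 codons.
2 × 6 × 2 × 6 × 4 × 2 × 1 × 6 = 6912.

6912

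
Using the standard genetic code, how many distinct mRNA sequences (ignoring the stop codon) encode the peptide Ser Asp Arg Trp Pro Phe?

Ser: 6 codons.
Asp: 2 codons.
Arg: 6 codons.
Trp: 1 codon.
Pro: 4 codons.
Phe: 2 codons.
6 × 2 × 6 × 1 × 4 × 2 = 576.

576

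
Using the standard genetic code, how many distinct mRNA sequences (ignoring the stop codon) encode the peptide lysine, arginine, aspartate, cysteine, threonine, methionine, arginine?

1152

Lys: 2 codons.
Arg: 6 codons.
Asp: 2 codons.
Cys: 2 codons.
Thr: 4 codons.
Met: 1 codon.
Arg: 6 codons.
2 × 6 × 2 × 2 × 4 × 1 × 6 = 1152.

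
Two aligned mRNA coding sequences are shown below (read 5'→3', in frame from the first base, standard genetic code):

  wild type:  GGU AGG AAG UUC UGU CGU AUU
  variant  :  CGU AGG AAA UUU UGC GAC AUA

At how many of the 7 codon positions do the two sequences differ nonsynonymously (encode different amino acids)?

Codon 1: GGU Gly / CGU Arg — nonsynonymous.
Codon 2: AGG Arg / AGG Arg — identical.
Codon 3: AAG Lys / AAA Lys — synonymous.
Codon 4: UUC Phe / UUU Phe — synonymous.
Codon 5: UGU Cys / UGC Cys — synonymous.
Codon 6: CGU Arg / GAC Asp — nonsynonymous.
Codon 7: AUU Ile / AUA Ile — synonymous.
Nonsynonymous differences: 2.

2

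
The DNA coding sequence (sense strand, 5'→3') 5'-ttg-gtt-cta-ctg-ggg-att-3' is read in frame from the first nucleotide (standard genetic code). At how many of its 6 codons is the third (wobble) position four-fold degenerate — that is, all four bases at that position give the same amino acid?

4

Codon 1 TTG (Leu): third position 2-fold.
Codon 2 GTT (Val): third position 4-fold.
Codon 3 CTA (Leu): third position 4-fold.
Codon 4 CTG (Leu): third position 4-fold.
Codon 5 GGG (Gly): third position 4-fold.
Codon 6 ATT (Ile): third position 3-fold.
Four-fold degenerate third positions: 4.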